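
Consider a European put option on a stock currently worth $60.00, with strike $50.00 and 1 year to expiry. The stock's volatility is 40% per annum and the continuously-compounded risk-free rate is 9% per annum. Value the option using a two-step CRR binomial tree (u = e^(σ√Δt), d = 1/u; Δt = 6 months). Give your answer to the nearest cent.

CRR parameters: u = e^(σ√Δt) = e^(0.4·√0.5) = 1.3269, d = 1/u = 0.7536
Per-period rate: rΔt = 0.09·0.5 = 0.045, so R = e^0.045 = 1.0460
Risk-neutral probability p = (e^0.045 − 0.7536)/(1.3269 − 0.7536) = 0.2924/0.5733 = 0.5100
Terminal stock prices: S_uu = 105.6, S_ud = 60, S_dd = 34.08
Terminal payoffs (K − S): max(-55.64, 0) = 0, max(-10, 0) = 0, max(15.92, 0) = 15.92
Node u (S = 79.61): V_u = e^(−0.045)·[0.5100·0.0000 + 0.4900·0.0000] = 0.0000
Node d (S = 45.22): V_d = e^(−0.045)·[0.5100·0.0000 + 0.4900·15.9218] = 7.4576
Node 0 (S = 60): V_0 = e^(−0.045)·[0.5100·0.0000 + 0.4900·7.4576] = 3.4931

$3.49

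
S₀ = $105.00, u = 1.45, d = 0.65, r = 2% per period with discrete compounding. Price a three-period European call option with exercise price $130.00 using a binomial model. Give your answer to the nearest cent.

$22.11

Risk-neutral probability p = (1 + 0.02 − 0.65)/(1.45 − 0.65) = 0.3700/0.8000 = 0.4625
Terminal stock prices: S_uuu = 320.1, S_uud = 143.5, S_udd = 64.33, S_ddd = 28.84
Terminal payoffs (S − K): max(190.1, 0) = 190.1, max(13.5, 0) = 13.5, max(-65.67, 0) = 0, max(-101.2, 0) = 0
Node uu (S = 220.8): V_uu = 1/1.02·[0.4625·190.1056 + 0.5375·13.4956] = 93.3115
Node ud (S = 98.96): V_ud = 1/1.02·[0.4625·13.4956 + 0.5375·0.0000] = 6.1193
Node dd (S = 44.36): V_dd = 1/1.02·[0.4625·0.0000 + 0.5375·0.0000] = 0.0000
Node u (S = 152.2): V_u = 1/1.02·[0.4625·93.3115 + 0.5375·6.1193] = 45.5350
Node d (S = 68.25): V_d = 1/1.02·[0.4625·6.1193 + 0.5375·0.0000] = 2.7747
Node 0 (S = 105): V_0 = 1/1.02·[0.4625·45.5350 + 0.5375·2.7747] = 22.1092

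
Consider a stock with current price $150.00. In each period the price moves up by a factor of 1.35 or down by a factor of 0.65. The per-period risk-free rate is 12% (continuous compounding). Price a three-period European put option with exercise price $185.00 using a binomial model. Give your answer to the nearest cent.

$19.83

Risk-neutral probability p = (e^0.12 − 0.65)/(1.35 − 0.65) = 0.4775/0.7000 = 0.6821
Terminal stock prices: S_uuu = 369.1, S_uud = 177.7, S_udd = 85.56, S_ddd = 41.19
Terminal payoffs (K − S): max(-184.1, 0) = 0, max(7.306, 0) = 7.306, max(99.44, 0) = 99.44, max(143.8, 0) = 143.8
Node uu (S = 273.4): V_uu = e^(−0.12)·[0.6821·0.0000 + 0.3179·7.3062] = 2.0598
Node ud (S = 131.6): V_ud = e^(−0.12)·[0.6821·7.3062 + 0.3179·99.4437] = 32.4553
Node dd (S = 63.38): V_dd = e^(−0.12)·[0.6821·99.4437 + 0.3179·143.8063] = 100.7053
Node u (S = 202.5): V_u = e^(−0.12)·[0.6821·2.0598 + 0.3179·32.4553] = 10.3959
Node d (S = 97.5): V_d = e^(−0.12)·[0.6821·32.4553 + 0.3179·100.7053] = 48.0262
Node 0 (S = 150): V_0 = e^(−0.12)·[0.6821·10.3959 + 0.3179·48.0262] = 19.8290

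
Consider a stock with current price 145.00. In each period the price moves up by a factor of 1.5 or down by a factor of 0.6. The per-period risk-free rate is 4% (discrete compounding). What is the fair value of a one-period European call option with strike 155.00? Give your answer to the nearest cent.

Risk-neutral probability p = (1 + 0.04 − 0.6)/(1.5 − 0.6) = 0.4400/0.9000 = 0.4889
Terminal stock prices: S_u = 217.5, S_d = 87
Terminal payoffs (S − K): max(62.5, 0) = 62.5, max(-68, 0) = 0
Node 0 (S = 145): V_0 = 1/1.04·[0.4889·62.5000 + 0.5111·0.0000] = 29.3803

29.38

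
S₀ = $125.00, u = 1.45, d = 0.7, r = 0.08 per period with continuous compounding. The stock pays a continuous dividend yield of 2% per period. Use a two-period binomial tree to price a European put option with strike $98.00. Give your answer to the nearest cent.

$8.39

Per-period risk-free factor R = e^0.08 = 1.0833; dividend-adjusted growth = e^(0.08−0.02) = 1.0618.
Risk-neutral probability p = (1.0618 − 0.7)/(1.45 − 0.7) = 0.3618/0.7500 = 0.4824
Terminal stock prices: S_uu = 262.8, S_ud = 126.9, S_dd = 61.25
Terminal payoffs (K − S): max(-164.8, 0) = 0, max(-28.87, 0) = 0, max(36.75, 0) = 36.75
Node u (S = 181.2): V_u = e^(−0.08)·[0.4824·0.0000 + 0.5176·0.0000] = 0.0000
Node d (S = 87.5): V_d = e^(−0.08)·[0.4824·0.0000 + 0.5176·36.7500] = 17.5577
Node 0 (S = 125): V_0 = e^(−0.08)·[0.4824·0.0000 + 0.5176·17.5577] = 8.3884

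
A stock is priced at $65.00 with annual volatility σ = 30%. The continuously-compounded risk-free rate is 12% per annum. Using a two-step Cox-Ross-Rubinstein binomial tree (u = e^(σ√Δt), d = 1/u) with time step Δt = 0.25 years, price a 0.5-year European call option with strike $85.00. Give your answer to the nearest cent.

CRR parameters: u = e^(σ√Δt) = e^(0.3·√0.25) = 1.1618, d = 1/u = 0.8607
Per-period rate: rΔt = 0.12·0.25 = 0.03, so R = e^0.03 = 1.0305
Risk-neutral probability p = (e^0.03 − 0.8607)/(1.1618 − 0.8607) = 0.1697/0.3011 = 0.5637
Terminal stock prices: S_uu = 87.74, S_ud = 65, S_dd = 48.15
Terminal payoffs (S − K): max(2.741, 0) = 2.741, max(-20, 0) = 0, max(-36.85, 0) = 0
Node u (S = 75.52): V_u = e^(−0.03)·[0.5637·2.7408 + 0.4363·0.0000] = 1.4994
Node d (S = 55.95): V_d = e^(−0.03)·[0.5637·0.0000 + 0.4363·0.0000] = 0.0000
Node 0 (S = 65): V_0 = e^(−0.03)·[0.5637·1.4994 + 0.4363·0.0000] = 0.8202

$0.82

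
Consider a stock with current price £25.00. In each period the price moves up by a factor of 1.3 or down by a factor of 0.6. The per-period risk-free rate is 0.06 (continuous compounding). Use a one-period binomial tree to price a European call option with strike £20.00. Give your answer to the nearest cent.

Risk-neutral probability p = (e^0.06 − 0.6)/(1.3 − 0.6) = 0.4618/0.7000 = 0.6598
Terminal stock prices: S_u = 32.5, S_d = 15
Terminal payoffs (S − K): max(12.5, 0) = 12.5, max(-5, 0) = 0
Node 0 (S = 25): V_0 = e^(−0.06)·[0.6598·12.5000 + 0.3402·0.0000] = 7.7668

£7.77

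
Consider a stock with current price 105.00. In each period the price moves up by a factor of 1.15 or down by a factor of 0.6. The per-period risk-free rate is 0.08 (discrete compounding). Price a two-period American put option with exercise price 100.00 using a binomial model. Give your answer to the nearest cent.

6.98

Risk-neutral probability p = (1 + 0.08 − 0.6)/(1.15 − 0.6) = 0.4800/0.5500 = 0.8727
Terminal stock prices: S_uu = 138.9, S_ud = 72.45, S_dd = 37.8
Terminal payoffs (K − S): max(-38.86, 0) = 0, max(27.55, 0) = 27.55, max(62.2, 0) = 62.2
Node u (S = 120.7): continuation = 1/1.08·[0.8727·0.0000 + 0.1273·27.5500] = 3.2466; exercise value = 0.0000 ≤ continuation, so V_u = 3.2466
Node d (S = 63): continuation = 1/1.08·[0.8727·27.5500 + 0.1273·62.2000] = 29.5926; exercise value = 37.0000 > continuation, so V_d = 37.0000 (exercise)
Node 0 (S = 105): continuation = 1/1.08·[0.8727·3.2466 + 0.1273·37.0000] = 6.9838; exercise value = 0.0000 ≤ continuation, so V_0 = 6.9838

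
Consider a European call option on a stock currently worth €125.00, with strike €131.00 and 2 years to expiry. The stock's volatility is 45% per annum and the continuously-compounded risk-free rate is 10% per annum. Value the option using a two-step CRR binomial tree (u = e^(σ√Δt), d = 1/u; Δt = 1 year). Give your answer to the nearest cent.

€36.46

CRR parameters: u = e^(σ√Δt) = e^(0.45·√1) = 1.5683, d = 1/u = 0.6376
Per-period rate: rΔt = 0.1·1 = 0.1, so R = e^0.1 = 1.1052
Risk-neutral probability p = (e^0.1 − 0.6376)/(1.5683 − 0.6376) = 0.4675/0.9307 = 0.5024
Terminal stock prices: S_uu = 307.5, S_ud = 125, S_dd = 50.82
Terminal payoffs (S − K): max(176.5, 0) = 176.5, max(-6, 0) = 0, max(-80.18, 0) = 0
Node u (S = 196): V_u = e^(−0.1)·[0.5024·176.4504 + 0.4976·0.0000] = 80.2070
Node d (S = 79.7): V_d = e^(−0.1)·[0.5024·0.0000 + 0.4976·0.0000] = 0.0000
Node 0 (S = 125): V_0 = e^(−0.1)·[0.5024·80.2070 + 0.4976·0.0000] = 36.4588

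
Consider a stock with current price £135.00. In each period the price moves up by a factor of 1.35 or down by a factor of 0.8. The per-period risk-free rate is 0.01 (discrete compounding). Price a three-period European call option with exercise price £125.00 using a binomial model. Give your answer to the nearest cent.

Risk-neutral probability p = (1 + 0.01 − 0.8)/(1.35 − 0.8) = 0.2100/0.5500 = 0.3818
Terminal stock prices: S_uuu = 332.2, S_uud = 196.8, S_udd = 116.6, S_ddd = 69.12
Terminal payoffs (S − K): max(207.2, 0) = 207.2, max(71.83, 0) = 71.83, max(-8.36, 0) = 0, max(-55.88, 0) = 0
Node uu (S = 246): V_uu = 1/1.01·[0.3818·207.1506 + 0.6182·71.8300] = 122.2751
Node ud (S = 145.8): V_ud = 1/1.01·[0.3818·71.8300 + 0.6182·0.0000] = 27.1545
Node dd (S = 86.4): V_dd = 1/1.01·[0.3818·0.0000 + 0.6182·0.0000] = 0.0000
Node u (S = 182.2): V_u = 1/1.01·[0.3818·122.2751 + 0.6182·27.1545] = 62.8448
Node d (S = 108): V_d = 1/1.01·[0.3818·27.1545 + 0.6182·0.0000] = 10.2654
Node 0 (S = 135): V_0 = 1/1.01·[0.3818·62.8448 + 0.6182·10.2654] = 30.0408

£30.04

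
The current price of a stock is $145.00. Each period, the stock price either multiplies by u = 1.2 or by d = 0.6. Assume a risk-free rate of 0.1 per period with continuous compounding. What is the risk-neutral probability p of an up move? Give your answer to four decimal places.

Risk-neutral probability p = (e^0.1 − 0.6)/(1.2 − 0.6) = 0.5052/0.6000 = 0.8420

p = 0.8420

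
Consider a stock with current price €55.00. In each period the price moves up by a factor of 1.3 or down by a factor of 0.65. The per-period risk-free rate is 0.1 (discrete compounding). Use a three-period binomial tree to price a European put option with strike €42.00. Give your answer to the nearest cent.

Risk-neutral probability p = (1 + 0.1 − 0.65)/(1.3 − 0.65) = 0.4500/0.6500 = 0.6923
Terminal stock prices: S_uuu = 120.8, S_uud = 60.42, S_udd = 30.21, S_ddd = 15.1
Terminal payoffs (K − S): max(-78.84, 0) = 0, max(-18.42, 0) = 0, max(11.79, 0) = 11.79, max(26.9, 0) = 26.9
Node uu (S = 92.95): V_uu = 1/1.1·[0.6923·0.0000 + 0.3077·0.0000] = 0.0000
Node ud (S = 46.48): V_ud = 1/1.1·[0.6923·0.0000 + 0.3077·11.7912] = 3.2983
Node dd (S = 23.24): V_dd = 1/1.1·[0.6923·11.7912 + 0.3077·26.8956] = 14.9443
Node u (S = 71.5): V_u = 1/1.1·[0.6923·0.0000 + 0.3077·3.2983] = 0.9226
Node d (S = 35.75): V_d = 1/1.1·[0.6923·3.2983 + 0.3077·14.9443] = 6.2561
Node 0 (S = 55): V_0 = 1/1.1·[0.6923·0.9226 + 0.3077·6.2561] = 2.3306

€2.33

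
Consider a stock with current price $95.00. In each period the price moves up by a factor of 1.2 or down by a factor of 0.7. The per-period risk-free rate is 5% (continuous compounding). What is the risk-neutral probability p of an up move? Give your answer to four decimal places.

Risk-neutral probability p = (e^0.05 − 0.7)/(1.2 − 0.7) = 0.3513/0.5000 = 0.7025

p = 0.7025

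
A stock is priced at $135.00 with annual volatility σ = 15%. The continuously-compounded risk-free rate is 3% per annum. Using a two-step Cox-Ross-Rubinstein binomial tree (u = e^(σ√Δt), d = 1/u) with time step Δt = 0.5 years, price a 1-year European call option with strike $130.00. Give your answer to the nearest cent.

$13.03

CRR parameters: u = e^(σ√Δt) = e^(0.15·√0.5) = 1.1119, d = 1/u = 0.8994
Per-period rate: rΔt = 0.03·0.5 = 0.015, so R = e^0.015 = 1.0151
Risk-neutral probability p = (e^0.015 − 0.8994)/(1.1119 − 0.8994) = 0.1157/0.2125 = 0.5446
Terminal stock prices: S_uu = 166.9, S_ud = 135, S_dd = 109.2
Terminal payoffs (S − K): max(36.9, 0) = 36.9, max(5, 0) = 5, max(-20.8, 0) = 0
Node u (S = 150.1): V_u = e^(−0.015)·[0.5446·36.9020 + 0.4554·5.0000] = 22.0413
Node d (S = 121.4): V_d = e^(−0.015)·[0.5446·5.0000 + 0.4554·0.0000] = 2.6826
Node 0 (S = 135): V_0 = e^(−0.015)·[0.5446·22.0413 + 0.4554·2.6826] = 13.0288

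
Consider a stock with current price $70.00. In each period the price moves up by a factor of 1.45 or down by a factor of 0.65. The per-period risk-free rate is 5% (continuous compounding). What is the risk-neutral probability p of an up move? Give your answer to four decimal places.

p = 0.5016

Risk-neutral probability p = (e^0.05 − 0.65)/(1.45 − 0.65) = 0.4013/0.8000 = 0.5016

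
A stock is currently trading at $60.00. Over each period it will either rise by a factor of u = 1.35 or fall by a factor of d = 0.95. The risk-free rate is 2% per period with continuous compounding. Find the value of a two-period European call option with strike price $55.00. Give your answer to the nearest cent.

Risk-neutral probability p = (e^0.02 − 0.95)/(1.35 − 0.95) = 0.0702/0.4000 = 0.1755
Terminal stock prices: S_uu = 109.4, S_ud = 76.95, S_dd = 54.15
Terminal payoffs (S − K): max(54.35, 0) = 54.35, max(21.95, 0) = 21.95, max(-0.85, 0) = 0
Node u (S = 81): V_u = e^(−0.02)·[0.1755·54.3500 + 0.8245·21.9500] = 27.0891
Node d (S = 57): V_d = e^(−0.02)·[0.1755·21.9500 + 0.8245·0.0000] = 3.7760
Node 0 (S = 60): V_0 = e^(−0.02)·[0.1755·27.0891 + 0.8245·3.7760] = 7.7117

$7.71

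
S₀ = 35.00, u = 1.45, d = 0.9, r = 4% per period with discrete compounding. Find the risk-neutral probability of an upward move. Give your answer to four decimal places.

p = 0.2545

Risk-neutral probability p = (1 + 0.04 − 0.9)/(1.45 − 0.9) = 0.1400/0.5500 = 0.2545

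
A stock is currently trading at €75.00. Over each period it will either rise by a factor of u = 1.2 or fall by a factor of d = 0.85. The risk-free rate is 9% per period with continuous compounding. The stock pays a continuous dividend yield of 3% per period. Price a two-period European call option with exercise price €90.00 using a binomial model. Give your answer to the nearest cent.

Per-period risk-free factor R = e^0.09 = 1.0942; dividend-adjusted growth = e^(0.09−0.03) = 1.0618.
Risk-neutral probability p = (1.0618 − 0.85)/(1.2 − 0.85) = 0.2118/0.3500 = 0.6052
Terminal stock prices: S_uu = 108, S_ud = 76.5, S_dd = 54.19
Terminal payoffs (S − K): max(18, 0) = 18, max(-13.5, 0) = 0, max(-35.81, 0) = 0
Node u (S = 90): V_u = e^(−0.09)·[0.6052·18.0000 + 0.3948·0.0000] = 9.9568
Node d (S = 63.75): V_d = e^(−0.09)·[0.6052·0.0000 + 0.3948·0.0000] = 0.0000
Node 0 (S = 75): V_0 = e^(−0.09)·[0.6052·9.9568 + 0.3948·0.0000] = 5.5076

€5.51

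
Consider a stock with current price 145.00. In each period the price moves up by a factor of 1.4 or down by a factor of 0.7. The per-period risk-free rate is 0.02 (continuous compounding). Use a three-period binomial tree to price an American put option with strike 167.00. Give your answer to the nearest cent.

Risk-neutral probability p = (e^0.02 − 0.7)/(1.4 − 0.7) = 0.3202/0.7000 = 0.4574
Terminal stock prices: S_uuu = 397.9, S_uud = 198.9, S_udd = 99.47, S_ddd = 49.73
Terminal payoffs (K − S): max(-230.9, 0) = 0, max(-31.94, 0) = 0, max(67.53, 0) = 67.53, max(117.3, 0) = 117.3
Node uu (S = 284.2): continuation = e^(−0.02)·[0.4574·0.0000 + 0.5426·0.0000] = 0.0000; exercise value = 0.0000 ≤ continuation, so V_uu = 0.0000
Node ud (S = 142.1): continuation = e^(−0.02)·[0.4574·0.0000 + 0.5426·67.5300] = 35.9142; exercise value = 24.9000 ≤ continuation, so V_ud = 35.9142
Node dd (S = 71.05): continuation = e^(−0.02)·[0.4574·67.5300 + 0.5426·117.2650] = 92.6432; exercise value = 95.9500 > continuation, so V_dd = 95.9500 (exercise)
Node u (S = 203): continuation = e^(−0.02)·[0.4574·0.0000 + 0.5426·35.9142] = 19.1001; exercise value = 0.0000 ≤ continuation, so V_u = 19.1001
Node d (S = 101.5): continuation = e^(−0.02)·[0.4574·35.9142 + 0.5426·95.9500] = 67.1316; exercise value = 65.5000 ≤ continuation, so V_d = 67.1316
Node 0 (S = 145): continuation = e^(−0.02)·[0.4574·19.1001 + 0.5426·67.1316] = 44.2663; exercise value = 22.0000 ≤ continuation, so V_0 = 44.2663

44.27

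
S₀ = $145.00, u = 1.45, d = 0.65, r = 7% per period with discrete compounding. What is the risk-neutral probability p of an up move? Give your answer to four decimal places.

p = 0.5250

Risk-neutral probability p = (1 + 0.07 − 0.65)/(1.45 − 0.65) = 0.4200/0.8000 = 0.5250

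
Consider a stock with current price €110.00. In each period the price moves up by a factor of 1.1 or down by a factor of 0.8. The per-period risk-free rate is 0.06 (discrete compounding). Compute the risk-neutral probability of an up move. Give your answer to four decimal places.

p = 0.8667

Risk-neutral probability p = (1 + 0.06 − 0.8)/(1.1 − 0.8) = 0.2600/0.3000 = 0.8667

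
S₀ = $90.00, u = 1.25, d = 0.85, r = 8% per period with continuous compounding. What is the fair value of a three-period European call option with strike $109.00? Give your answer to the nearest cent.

Risk-neutral probability p = (e^0.08 − 0.85)/(1.25 − 0.85) = 0.2333/0.4000 = 0.5832
Terminal stock prices: S_uuu = 175.8, S_uud = 119.5, S_udd = 81.28, S_ddd = 55.27
Terminal payoffs (S − K): max(66.78, 0) = 66.78, max(10.53, 0) = 10.53, max(-27.72, 0) = 0, max(-53.73, 0) = 0
Node uu (S = 140.6): V_uu = e^(−0.08)·[0.5832·66.7812 + 0.4168·10.5312] = 40.0053
Node ud (S = 95.62): V_ud = e^(−0.08)·[0.5832·10.5312 + 0.4168·0.0000] = 5.6698
Node dd (S = 65.02): V_dd = e^(−0.08)·[0.5832·0.0000 + 0.4168·0.0000] = 0.0000
Node u (S = 112.5): V_u = e^(−0.08)·[0.5832·40.0053 + 0.4168·5.6698] = 23.7194
Node d (S = 76.5): V_d = e^(−0.08)·[0.5832·5.6698 + 0.4168·0.0000] = 3.0525
Node 0 (S = 90): V_0 = e^(−0.08)·[0.5832·23.7194 + 0.4168·3.0525] = 13.9444

$13.94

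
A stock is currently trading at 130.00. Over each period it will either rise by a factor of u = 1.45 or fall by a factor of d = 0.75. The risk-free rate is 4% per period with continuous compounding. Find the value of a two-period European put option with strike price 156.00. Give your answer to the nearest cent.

Risk-neutral probability p = (e^0.04 − 0.75)/(1.45 − 0.75) = 0.2908/0.7000 = 0.4154
Terminal stock prices: S_uu = 273.3, S_ud = 141.4, S_dd = 73.12
Terminal payoffs (K − S): max(-117.3, 0) = 0, max(14.62, 0) = 14.62, max(82.88, 0) = 82.88
Node u (S = 188.5): V_u = e^(−0.04)·[0.4154·0.0000 + 0.5846·14.6250] = 8.2139
Node d (S = 97.5): V_d = e^(−0.04)·[0.4154·14.6250 + 0.5846·82.8750] = 52.3832
Node 0 (S = 130): V_0 = e^(−0.04)·[0.4154·8.2139 + 0.5846·52.3832] = 32.6988

32.70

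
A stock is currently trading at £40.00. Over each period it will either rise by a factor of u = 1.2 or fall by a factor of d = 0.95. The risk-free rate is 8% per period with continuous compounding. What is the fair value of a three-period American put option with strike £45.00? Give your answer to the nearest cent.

£5.00

Risk-neutral probability p = (e^0.08 − 0.95)/(1.2 − 0.95) = 0.1333/0.2500 = 0.5331
Terminal stock prices: S_uuu = 69.12, S_uud = 54.72, S_udd = 43.32, S_ddd = 34.29
Terminal payoffs (K − S): max(-24.12, 0) = 0, max(-9.72, 0) = 0, max(1.68, 0) = 1.68, max(10.71, 0) = 10.71
Node uu (S = 57.6): continuation = e^(−0.08)·[0.5331·0.0000 + 0.4669·0.0000] = 0.0000; exercise value = 0.0000 ≤ continuation, so V_uu = 0.0000
Node ud (S = 45.6): continuation = e^(−0.08)·[0.5331·0.0000 + 0.4669·1.6800] = 0.7240; exercise value = 0.0000 ≤ continuation, so V_ud = 0.7240
Node dd (S = 36.1): continuation = e^(−0.08)·[0.5331·1.6800 + 0.4669·10.7050] = 5.4402; exercise value = 8.9000 > continuation, so V_dd = 8.9000 (exercise)
Node u (S = 48): continuation = e^(−0.08)·[0.5331·0.0000 + 0.4669·0.7240] = 0.3120; exercise value = 0.0000 ≤ continuation, so V_u = 0.3120
Node d (S = 38): continuation = e^(−0.08)·[0.5331·0.7240 + 0.4669·8.9000] = 4.1919; exercise value = 7.0000 > continuation, so V_d = 7.0000 (exercise)
Node 0 (S = 40): continuation = e^(−0.08)·[0.5331·0.3120 + 0.4669·7.0000] = 3.1703; exercise value = 5.0000 > continuation, so V_0 = 5.0000 (exercise)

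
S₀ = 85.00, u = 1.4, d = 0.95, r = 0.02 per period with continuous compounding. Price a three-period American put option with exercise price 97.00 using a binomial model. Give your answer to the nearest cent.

13.88

Risk-neutral probability p = (e^0.02 − 0.95)/(1.4 − 0.95) = 0.0702/0.4500 = 0.1560
Terminal stock prices: S_uuu = 233.2, S_uud = 158.3, S_udd = 107.4, S_ddd = 72.88
Terminal payoffs (K − S): max(-136.2, 0) = 0, max(-61.27, 0) = 0, max(-10.4, 0) = 0, max(24.12, 0) = 24.12
Node uu (S = 166.6): continuation = e^(−0.02)·[0.1560·0.0000 + 0.8440·0.0000] = 0.0000; exercise value = 0.0000 ≤ continuation, so V_uu = 0.0000
Node ud (S = 113): continuation = e^(−0.02)·[0.1560·0.0000 + 0.8440·0.0000] = 0.0000; exercise value = 0.0000 ≤ continuation, so V_ud = 0.0000
Node dd (S = 76.71): continuation = e^(−0.02)·[0.1560·0.0000 + 0.8440·24.1231] = 19.9567; exercise value = 20.2875 > continuation, so V_dd = 20.2875 (exercise)
Node u (S = 119): continuation = e^(−0.02)·[0.1560·0.0000 + 0.8440·0.0000] = 0.0000; exercise value = 0.0000 ≤ continuation, so V_u = 0.0000
Node d (S = 80.75): continuation = e^(−0.02)·[0.1560·0.0000 + 0.8440·20.2875] = 16.7835; exercise value = 16.2500 ≤ continuation, so V_d = 16.7835
Node 0 (S = 85): continuation = e^(−0.02)·[0.1560·0.0000 + 0.8440·16.7835] = 13.8848; exercise value = 12.0000 ≤ continuation, so V_0 = 13.8848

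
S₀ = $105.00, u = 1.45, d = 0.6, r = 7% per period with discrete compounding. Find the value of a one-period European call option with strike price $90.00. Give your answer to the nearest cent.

$32.17

Risk-neutral probability p = (1 + 0.07 − 0.6)/(1.45 − 0.6) = 0.4700/0.8500 = 0.5529
Terminal stock prices: S_u = 152.2, S_d = 63
Terminal payoffs (S − K): max(62.25, 0) = 62.25, max(-27, 0) = 0
Node 0 (S = 105): V_0 = 1/1.07·[0.5529·62.2500 + 0.4471·0.0000] = 32.1688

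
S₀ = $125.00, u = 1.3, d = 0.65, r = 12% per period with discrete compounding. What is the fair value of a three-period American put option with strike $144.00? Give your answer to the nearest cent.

$22.33

Risk-neutral probability p = (1 + 0.12 − 0.65)/(1.3 − 0.65) = 0.4700/0.6500 = 0.7231
Terminal stock prices: S_uuu = 274.6, S_uud = 137.3, S_udd = 68.66, S_ddd = 34.33
Terminal payoffs (K − S): max(-130.6, 0) = 0, max(6.687, 0) = 6.687, max(75.34, 0) = 75.34, max(109.7, 0) = 109.7
Node uu (S = 211.3): continuation = 1/1.12·[0.7231·0.0000 + 0.2769·6.6875] = 1.6535; exercise value = 0.0000 ≤ continuation, so V_uu = 1.6535
Node ud (S = 105.6): continuation = 1/1.12·[0.7231·6.6875 + 0.2769·75.3438] = 22.9464; exercise value = 38.3750 > continuation, so V_ud = 38.3750 (exercise)
Node dd (S = 52.81): continuation = 1/1.12·[0.7231·75.3438 + 0.2769·109.6719] = 75.7589; exercise value = 91.1875 > continuation, so V_dd = 91.1875 (exercise)
Node u (S = 162.5): continuation = 1/1.12·[0.7231·1.6535 + 0.2769·38.3750] = 10.5558; exercise value = 0.0000 ≤ continuation, so V_u = 10.5558
Node d (S = 81.25): continuation = 1/1.12·[0.7231·38.3750 + 0.2769·91.1875] = 47.3214; exercise value = 62.7500 > continuation, so V_d = 62.7500 (exercise)
Node 0 (S = 125): continuation = 1/1.12·[0.7231·10.5558 + 0.2769·62.7500] = 22.3300; exercise value = 19.0000 ≤ continuation, so V_0 = 22.3300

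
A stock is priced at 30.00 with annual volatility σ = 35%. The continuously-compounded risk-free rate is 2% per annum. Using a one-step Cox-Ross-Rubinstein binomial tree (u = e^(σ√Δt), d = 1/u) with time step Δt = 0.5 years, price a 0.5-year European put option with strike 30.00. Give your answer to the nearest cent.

3.53

CRR parameters: u = e^(σ√Δt) = e^(0.35·√0.5) = 1.2808, d = 1/u = 0.7808
Per-period rate: rΔt = 0.02·0.5 = 0.01, so R = e^0.01 = 1.0101
Risk-neutral probability p = (e^0.01 − 0.7808)/(1.2808 − 0.7808) = 0.2293/0.5000 = 0.4585
Terminal stock prices: S_u = 38.42, S_d = 23.42
Terminal payoffs (K − S): max(-8.424, 0) = 0, max(6.577, 0) = 6.577
Node 0 (S = 30): V_0 = e^(−0.01)·[0.4585·0.0000 + 0.5415·6.5772] = 3.5258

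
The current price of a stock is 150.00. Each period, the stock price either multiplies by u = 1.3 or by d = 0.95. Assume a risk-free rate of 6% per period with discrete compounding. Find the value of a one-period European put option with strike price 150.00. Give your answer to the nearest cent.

4.85

Risk-neutral probability p = (1 + 0.06 − 0.95)/(1.3 − 0.95) = 0.1100/0.3500 = 0.3143
Terminal stock prices: S_u = 195, S_d = 142.5
Terminal payoffs (K − S): max(-45, 0) = 0, max(7.5, 0) = 7.5
Node 0 (S = 150): V_0 = 1/1.06·[0.3143·0.0000 + 0.6857·7.5000] = 4.8518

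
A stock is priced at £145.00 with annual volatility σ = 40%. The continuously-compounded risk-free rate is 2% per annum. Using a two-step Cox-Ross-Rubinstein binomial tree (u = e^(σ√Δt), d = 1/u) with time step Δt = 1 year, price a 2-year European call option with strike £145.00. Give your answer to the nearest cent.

CRR parameters: u = e^(σ√Δt) = e^(0.4·√1) = 1.4918, d = 1/u = 0.6703
Per-period rate: rΔt = 0.02·1 = 0.02, so R = e^0.02 = 1.0202
Risk-neutral probability p = (e^0.02 − 0.6703)/(1.4918 − 0.6703) = 0.3499/0.8215 = 0.4259
Terminal stock prices: S_uu = 322.7, S_ud = 145, S_dd = 65.15
Terminal payoffs (S − K): max(177.7, 0) = 177.7, max(0, 0) = 0, max(-79.85, 0) = 0
Node u (S = 216.3): V_u = e^(−0.02)·[0.4259·177.7034 + 0.5741·0.0000] = 74.1858
Node d (S = 97.2): V_d = e^(−0.02)·[0.4259·0.0000 + 0.5741·0.0000] = 0.0000
Node 0 (S = 145): V_0 = e^(−0.02)·[0.4259·74.1858 + 0.5741·0.0000] = 30.9703

£30.97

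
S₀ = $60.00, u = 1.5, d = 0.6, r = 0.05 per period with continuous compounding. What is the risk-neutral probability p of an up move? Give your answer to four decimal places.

p = 0.5014

Risk-neutral probability p = (e^0.05 − 0.6)/(1.5 − 0.6) = 0.4513/0.9000 = 0.5014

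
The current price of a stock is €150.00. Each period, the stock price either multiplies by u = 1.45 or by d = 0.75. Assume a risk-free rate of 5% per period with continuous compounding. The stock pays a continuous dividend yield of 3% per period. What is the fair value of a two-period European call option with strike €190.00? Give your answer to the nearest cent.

€16.90

Per-period risk-free factor R = e^0.05 = 1.0513; dividend-adjusted growth = e^(0.05−0.03) = 1.0202.
Risk-neutral probability p = (1.0202 − 0.75)/(1.45 − 0.75) = 0.2702/0.7000 = 0.3860
Terminal stock prices: S_uu = 315.4, S_ud = 163.1, S_dd = 84.38
Terminal payoffs (S − K): max(125.4, 0) = 125.4, max(-26.88, 0) = 0, max(-105.6, 0) = 0
Node u (S = 217.5): V_u = e^(−0.05)·[0.3860·125.3750 + 0.6140·0.0000] = 46.0347
Node d (S = 112.5): V_d = e^(−0.05)·[0.3860·0.0000 + 0.6140·0.0000] = 0.0000
Node 0 (S = 150): V_0 = e^(−0.05)·[0.3860·46.0347 + 0.6140·0.0000] = 16.9029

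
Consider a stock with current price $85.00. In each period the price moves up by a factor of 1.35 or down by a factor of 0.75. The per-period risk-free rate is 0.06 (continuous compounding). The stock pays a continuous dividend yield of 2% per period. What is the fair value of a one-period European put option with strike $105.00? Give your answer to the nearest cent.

Per-period risk-free factor R = e^0.06 = 1.0618; dividend-adjusted growth = e^(0.06−0.02) = 1.0408.
Risk-neutral probability p = (1.0408 − 0.75)/(1.35 − 0.75) = 0.2908/0.6000 = 0.4847
Terminal stock prices: S_u = 114.8, S_d = 63.75
Terminal payoffs (K − S): max(-9.75, 0) = 0, max(41.25, 0) = 41.25
Node 0 (S = 85): V_0 = e^(−0.06)·[0.4847·0.0000 + 0.5153·41.2500] = 20.0189

$20.02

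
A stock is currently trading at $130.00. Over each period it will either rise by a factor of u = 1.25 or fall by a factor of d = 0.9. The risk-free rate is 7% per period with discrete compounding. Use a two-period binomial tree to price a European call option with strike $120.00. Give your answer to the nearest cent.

Risk-neutral probability p = (1 + 0.07 − 0.9)/(1.25 − 0.9) = 0.1700/0.3500 = 0.4857
Terminal stock prices: S_uu = 203.1, S_ud = 146.2, S_dd = 105.3
Terminal payoffs (S − K): max(83.12, 0) = 83.12, max(26.25, 0) = 26.25, max(-14.7, 0) = 0
Node u (S = 162.5): V_u = 1/1.07·[0.4857·83.1250 + 0.5143·26.2500] = 50.3505
Node d (S = 117): V_d = 1/1.07·[0.4857·26.2500 + 0.5143·0.0000] = 11.9159
Node 0 (S = 130): V_0 = 1/1.07·[0.4857·50.3505 + 0.5143·11.9159] = 28.5833

$28.58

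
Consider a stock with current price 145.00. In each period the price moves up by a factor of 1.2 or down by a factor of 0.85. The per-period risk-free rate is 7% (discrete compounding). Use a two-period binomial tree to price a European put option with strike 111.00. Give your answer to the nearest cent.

0.75

Risk-neutral probability p = (1 + 0.07 − 0.85)/(1.2 − 0.85) = 0.2200/0.3500 = 0.6286
Terminal stock prices: S_uu = 208.8, S_ud = 147.9, S_dd = 104.8
Terminal payoffs (K − S): max(-97.8, 0) = 0, max(-36.9, 0) = 0, max(6.238, 0) = 6.238
Node u (S = 174): V_u = 1/1.07·[0.6286·0.0000 + 0.3714·0.0000] = 0.0000
Node d (S = 123.2): V_d = 1/1.07·[0.6286·0.0000 + 0.3714·6.2375] = 2.1652
Node 0 (S = 145): V_0 = 1/1.07·[0.6286·0.0000 + 0.3714·2.1652] = 0.7516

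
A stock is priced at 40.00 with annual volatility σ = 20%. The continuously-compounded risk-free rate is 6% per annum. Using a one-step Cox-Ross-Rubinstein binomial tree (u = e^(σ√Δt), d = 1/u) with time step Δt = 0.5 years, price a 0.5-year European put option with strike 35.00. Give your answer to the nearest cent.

0.11

CRR parameters: u = e^(σ√Δt) = e^(0.2·√0.5) = 1.1519, d = 1/u = 0.8681
Per-period rate: rΔt = 0.06·0.5 = 0.03, so R = e^0.03 = 1.0305
Risk-neutral probability p = (e^0.03 − 0.8681)/(1.1519 − 0.8681) = 0.1623/0.2838 = 0.5720
Terminal stock prices: S_u = 46.08, S_d = 34.72
Terminal payoffs (K − S): max(-11.08, 0) = 0, max(0.2751, 0) = 0.2751
Node 0 (S = 40): V_0 = e^(−0.03)·[0.5720·0.0000 + 0.4280·0.2751] = 0.1142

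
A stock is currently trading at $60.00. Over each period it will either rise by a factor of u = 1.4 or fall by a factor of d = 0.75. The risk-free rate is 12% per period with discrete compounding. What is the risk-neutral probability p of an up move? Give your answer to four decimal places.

Risk-neutral probability p = (1 + 0.12 − 0.75)/(1.4 − 0.75) = 0.3700/0.6500 = 0.5692

p = 0.5692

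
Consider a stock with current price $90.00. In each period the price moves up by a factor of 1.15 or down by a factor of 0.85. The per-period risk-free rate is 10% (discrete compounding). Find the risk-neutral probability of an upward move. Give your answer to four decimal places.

Risk-neutral probability p = (1 + 0.1 − 0.85)/(1.15 − 0.85) = 0.2500/0.3000 = 0.8333

p = 0.8333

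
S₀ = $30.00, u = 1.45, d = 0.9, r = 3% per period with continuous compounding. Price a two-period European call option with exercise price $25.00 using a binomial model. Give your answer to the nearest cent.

Risk-neutral probability p = (e^0.03 − 0.9)/(1.45 − 0.9) = 0.1305/0.5500 = 0.2372
Terminal stock prices: S_uu = 63.08, S_ud = 39.15, S_dd = 24.3
Terminal payoffs (S − K): max(38.08, 0) = 38.08, max(14.15, 0) = 14.15, max(-0.7, 0) = 0
Node u (S = 43.5): V_u = e^(−0.03)·[0.2372·38.0750 + 0.7628·14.1500] = 19.2389
Node d (S = 27): V_d = e^(−0.03)·[0.2372·14.1500 + 0.7628·0.0000] = 3.2570
Node 0 (S = 30): V_0 = e^(−0.03)·[0.2372·19.2389 + 0.7628·3.2570] = 6.8395

$6.84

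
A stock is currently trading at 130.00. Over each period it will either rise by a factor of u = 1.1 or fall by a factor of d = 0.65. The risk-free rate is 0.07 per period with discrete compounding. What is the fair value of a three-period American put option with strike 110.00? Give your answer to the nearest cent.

2.88

Risk-neutral probability p = (1 + 0.07 − 0.65)/(1.1 − 0.65) = 0.4200/0.4500 = 0.9333
Terminal stock prices: S_uuu = 173, S_uud = 102.2, S_udd = 60.42, S_ddd = 35.7
Terminal payoffs (K − S): max(-63.03, 0) = 0, max(7.755, 0) = 7.755, max(49.58, 0) = 49.58, max(74.3, 0) = 74.3
Node uu (S = 157.3): continuation = 1/1.07·[0.9333·0.0000 + 0.0667·7.7550] = 0.4832; exercise value = 0.0000 ≤ continuation, so V_uu = 0.4832
Node ud (S = 92.95): continuation = 1/1.07·[0.9333·7.7550 + 0.0667·49.5825] = 9.8537; exercise value = 17.0500 > continuation, so V_ud = 17.0500 (exercise)
Node dd (S = 54.93): continuation = 1/1.07·[0.9333·49.5825 + 0.0667·74.2987] = 47.8787; exercise value = 55.0750 > continuation, so V_dd = 55.0750 (exercise)
Node u (S = 143): continuation = 1/1.07·[0.9333·0.4832 + 0.0667·17.0500] = 1.4838; exercise value = 0.0000 ≤ continuation, so V_u = 1.4838
Node d (S = 84.5): continuation = 1/1.07·[0.9333·17.0500 + 0.0667·55.0750] = 18.3037; exercise value = 25.5000 > continuation, so V_d = 25.5000 (exercise)
Node 0 (S = 130): continuation = 1/1.07·[0.9333·1.4838 + 0.0667·25.5000] = 2.8830; exercise value = 0.0000 ≤ continuation, so V_0 = 2.8830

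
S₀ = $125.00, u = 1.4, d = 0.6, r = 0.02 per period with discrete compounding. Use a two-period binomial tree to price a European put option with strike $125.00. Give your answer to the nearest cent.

Risk-neutral probability p = (1 + 0.02 − 0.6)/(1.4 − 0.6) = 0.4200/0.8000 = 0.5250
Terminal stock prices: S_uu = 245, S_ud = 105, S_dd = 45
Terminal payoffs (K − S): max(-120, 0) = 0, max(20, 0) = 20, max(80, 0) = 80
Node u (S = 175): V_u = 1/1.02·[0.5250·0.0000 + 0.4750·20.0000] = 9.3137
Node d (S = 75): V_d = 1/1.02·[0.5250·20.0000 + 0.4750·80.0000] = 47.5490
Node 0 (S = 125): V_0 = 1/1.02·[0.5250·9.3137 + 0.4750·47.5490] = 26.9368

$26.94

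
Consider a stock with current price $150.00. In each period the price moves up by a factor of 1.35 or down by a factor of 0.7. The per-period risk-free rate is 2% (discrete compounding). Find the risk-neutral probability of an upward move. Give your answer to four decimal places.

p = 0.4923

Risk-neutral probability p = (1 + 0.02 − 0.7)/(1.35 − 0.7) = 0.3200/0.6500 = 0.4923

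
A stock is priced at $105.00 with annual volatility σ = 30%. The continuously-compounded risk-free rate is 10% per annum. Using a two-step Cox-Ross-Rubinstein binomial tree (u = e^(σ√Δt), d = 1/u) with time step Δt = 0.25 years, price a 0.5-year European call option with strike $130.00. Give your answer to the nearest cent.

CRR parameters: u = e^(σ√Δt) = e^(0.3·√0.25) = 1.1618, d = 1/u = 0.8607
Per-period rate: rΔt = 0.1·0.25 = 0.025, so R = e^0.025 = 1.0253
Risk-neutral probability p = (e^0.025 − 0.8607)/(1.1618 − 0.8607) = 0.1646/0.3011 = 0.5466
Terminal stock prices: S_uu = 141.7, S_ud = 105, S_dd = 77.79
Terminal payoffs (S − K): max(11.74, 0) = 11.74, max(-25, 0) = 0, max(-52.21, 0) = 0
Node u (S = 122): V_u = e^(−0.025)·[0.5466·11.7352 + 0.4534·0.0000] = 6.2565
Node d (S = 90.37): V_d = e^(−0.025)·[0.5466·0.0000 + 0.4534·0.0000] = 0.0000
Node 0 (S = 105): V_0 = e^(−0.025)·[0.5466·6.2565 + 0.4534·0.0000] = 3.3356

$3.34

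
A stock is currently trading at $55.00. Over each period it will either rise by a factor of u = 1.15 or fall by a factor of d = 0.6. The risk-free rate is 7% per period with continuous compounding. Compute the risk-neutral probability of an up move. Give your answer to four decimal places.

Risk-neutral probability p = (e^0.07 − 0.6)/(1.15 − 0.6) = 0.4725/0.5500 = 0.8591

p = 0.8591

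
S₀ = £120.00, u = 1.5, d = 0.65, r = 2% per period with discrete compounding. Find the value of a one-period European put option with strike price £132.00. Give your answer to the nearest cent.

Risk-neutral probability p = (1 + 0.02 − 0.65)/(1.5 − 0.65) = 0.3700/0.8500 = 0.4353
Terminal stock prices: S_u = 180, S_d = 78
Terminal payoffs (K − S): max(-48, 0) = 0, max(54, 0) = 54
Node 0 (S = 120): V_0 = 1/1.02·[0.4353·0.0000 + 0.5647·54.0000] = 29.8962

£29.90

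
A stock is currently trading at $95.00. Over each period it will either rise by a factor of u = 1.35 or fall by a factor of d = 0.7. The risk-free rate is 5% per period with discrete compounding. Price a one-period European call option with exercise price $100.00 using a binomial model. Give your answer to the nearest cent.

Risk-neutral probability p = (1 + 0.05 − 0.7)/(1.35 − 0.7) = 0.3500/0.6500 = 0.5385
Terminal stock prices: S_u = 128.2, S_d = 66.5
Terminal payoffs (S − K): max(28.25, 0) = 28.25, max(-33.5, 0) = 0
Node 0 (S = 95): V_0 = 1/1.05·[0.5385·28.2500 + 0.4615·0.0000] = 14.4872

$14.49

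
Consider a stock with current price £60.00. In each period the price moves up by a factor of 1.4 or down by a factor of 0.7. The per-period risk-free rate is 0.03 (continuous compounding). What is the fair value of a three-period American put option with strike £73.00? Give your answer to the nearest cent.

Risk-neutral probability p = (e^0.03 − 0.7)/(1.4 − 0.7) = 0.3305/0.7000 = 0.4721
Terminal stock prices: S_uuu = 164.6, S_uud = 82.32, S_udd = 41.16, S_ddd = 20.58
Terminal payoffs (K − S): max(-91.64, 0) = 0, max(-9.32, 0) = 0, max(31.84, 0) = 31.84, max(52.42, 0) = 52.42
Node uu (S = 117.6): continuation = e^(−0.03)·[0.4721·0.0000 + 0.5279·0.0000] = 0.0000; exercise value = 0.0000 ≤ continuation, so V_uu = 0.0000
Node ud (S = 58.8): continuation = e^(−0.03)·[0.4721·0.0000 + 0.5279·31.8400] = 16.3123; exercise value = 14.2000 ≤ continuation, so V_ud = 16.3123
Node dd (S = 29.4): continuation = e^(−0.03)·[0.4721·31.8400 + 0.5279·52.4200] = 41.4425; exercise value = 43.6000 > continuation, so V_dd = 43.6000 (exercise)
Node u (S = 84): continuation = e^(−0.03)·[0.4721·0.0000 + 0.5279·16.3123] = 8.3571; exercise value = 0.0000 ≤ continuation, so V_u = 8.3571
Node d (S = 42): continuation = e^(−0.03)·[0.4721·16.3123 + 0.5279·43.6000] = 29.8102; exercise value = 31.0000 > continuation, so V_d = 31.0000 (exercise)
Node 0 (S = 60): continuation = e^(−0.03)·[0.4721·8.3571 + 0.5279·31.0000] = 19.7105; exercise value = 13.0000 ≤ continuation, so V_0 = 19.7105

£19.71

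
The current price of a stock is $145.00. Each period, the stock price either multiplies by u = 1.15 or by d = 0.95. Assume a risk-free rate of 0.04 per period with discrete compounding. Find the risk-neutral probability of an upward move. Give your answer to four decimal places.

Risk-neutral probability p = (1 + 0.04 − 0.95)/(1.15 − 0.95) = 0.0900/0.2000 = 0.4500

p = 0.4500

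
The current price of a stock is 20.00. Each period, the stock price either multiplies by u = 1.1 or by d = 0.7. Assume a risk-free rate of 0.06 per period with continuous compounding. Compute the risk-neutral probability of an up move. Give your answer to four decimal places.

Risk-neutral probability p = (e^0.06 − 0.7)/(1.1 − 0.7) = 0.3618/0.4000 = 0.9046

p = 0.9046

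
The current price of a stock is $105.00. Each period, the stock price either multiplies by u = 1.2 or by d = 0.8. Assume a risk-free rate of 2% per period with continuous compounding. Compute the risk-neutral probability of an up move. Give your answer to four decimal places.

Risk-neutral probability p = (e^0.02 − 0.8)/(1.2 − 0.8) = 0.2202/0.4000 = 0.5505

p = 0.5505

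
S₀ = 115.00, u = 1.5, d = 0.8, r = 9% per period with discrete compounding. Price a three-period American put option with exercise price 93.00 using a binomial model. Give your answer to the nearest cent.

5.60

Risk-neutral probability p = (1 + 0.09 − 0.8)/(1.5 − 0.8) = 0.2900/0.7000 = 0.4143
Terminal stock prices: S_uuu = 388.1, S_uud = 207, S_udd = 110.4, S_ddd = 58.88
Terminal payoffs (K − S): max(-295.1, 0) = 0, max(-114, 0) = 0, max(-17.4, 0) = 0, max(34.12, 0) = 34.12
Node uu (S = 258.8): continuation = 1/1.09·[0.4143·0.0000 + 0.5857·0.0000] = 0.0000; exercise value = 0.0000 ≤ continuation, so V_uu = 0.0000
Node ud (S = 138): continuation = 1/1.09·[0.4143·0.0000 + 0.5857·0.0000] = 0.0000; exercise value = 0.0000 ≤ continuation, so V_ud = 0.0000
Node dd (S = 73.6): continuation = 1/1.09·[0.4143·0.0000 + 0.5857·34.1200] = 18.3345; exercise value = 19.4000 > continuation, so V_dd = 19.4000 (exercise)
Node u (S = 172.5): continuation = 1/1.09·[0.4143·0.0000 + 0.5857·0.0000] = 0.0000; exercise value = 0.0000 ≤ continuation, so V_u = 0.0000
Node d (S = 92): continuation = 1/1.09·[0.4143·0.0000 + 0.5857·19.4000] = 10.4246; exercise value = 1.0000 ≤ continuation, so V_d = 10.4246
Node 0 (S = 115): continuation = 1/1.09·[0.4143·0.0000 + 0.5857·10.4246] = 5.6017; exercise value = 0.0000 ≤ continuation, so V_0 = 5.6017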